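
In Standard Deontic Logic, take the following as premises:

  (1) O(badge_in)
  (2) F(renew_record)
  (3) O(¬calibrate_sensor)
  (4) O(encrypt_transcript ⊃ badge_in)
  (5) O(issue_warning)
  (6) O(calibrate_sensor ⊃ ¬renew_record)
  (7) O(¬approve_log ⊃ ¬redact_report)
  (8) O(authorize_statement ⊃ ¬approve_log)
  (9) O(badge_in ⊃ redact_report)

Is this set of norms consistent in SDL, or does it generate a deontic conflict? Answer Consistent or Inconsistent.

Consistent

Premise 6 is O(calibrate_sensor ⊃ ¬renew_record); even if O(¬renew_record) held, inferring O(calibrate_sensor) would be affirming the consequent — invalid.
So O(calibrate_sensor) is not derivable, and the apparent clash with O(¬calibrate_sensor) does not arise.
A world satisfying every obligation exists (e.g. approve_log=true, authorize_statement=false, badge_in=true, calibrate_sensor=false, encrypt_transcript=false, issue_warning=true, redact_report=true, renew_record=false); no atom is both obligatory and forbidden, so the set is consistent.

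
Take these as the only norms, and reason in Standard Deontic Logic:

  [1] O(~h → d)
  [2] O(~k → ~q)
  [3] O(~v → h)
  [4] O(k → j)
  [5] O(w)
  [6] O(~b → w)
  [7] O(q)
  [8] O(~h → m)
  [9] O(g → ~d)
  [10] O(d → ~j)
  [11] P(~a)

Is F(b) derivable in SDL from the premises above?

Premise 6 is O(~b → w); even if O(w) held, inferring O(~b) would be affirming the consequent — invalid.
No other premise forces O(~b). An ideal world satisfying every premise can still have b true, so F(b) is not derivable.

No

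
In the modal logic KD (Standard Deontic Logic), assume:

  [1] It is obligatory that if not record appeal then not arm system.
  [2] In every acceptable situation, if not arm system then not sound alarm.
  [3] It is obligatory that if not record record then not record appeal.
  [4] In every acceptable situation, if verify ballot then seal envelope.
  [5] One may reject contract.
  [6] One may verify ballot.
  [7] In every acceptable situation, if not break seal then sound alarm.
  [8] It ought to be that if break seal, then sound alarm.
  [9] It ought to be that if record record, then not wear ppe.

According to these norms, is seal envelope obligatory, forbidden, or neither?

Premise 4 is O(verify_ballot → seal_envelope), but O(verify_ballot) is not derivable from the premises (the permission P(verify_ballot) asserts only ¬O(¬verify_ballot), not O(verify_ballot)), so it does not yield O(seal_envelope).
No premise or chain of K-axiom applications forces O(seal_envelope), and none forces O(¬seal_envelope). So seal_envelope is neither obligatory nor forbidden under these norms.

Neither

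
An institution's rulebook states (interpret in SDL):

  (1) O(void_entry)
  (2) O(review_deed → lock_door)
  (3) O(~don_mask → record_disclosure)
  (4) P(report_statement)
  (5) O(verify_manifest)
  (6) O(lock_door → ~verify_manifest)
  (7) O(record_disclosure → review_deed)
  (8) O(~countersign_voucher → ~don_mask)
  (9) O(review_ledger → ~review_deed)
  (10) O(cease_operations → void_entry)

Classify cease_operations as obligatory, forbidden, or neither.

Premise 10 is O(cease_operations → void_entry); even if O(void_entry) held, inferring O(cease_operations) would be affirming the consequent — invalid.
No premise or chain of K-axiom applications forces O(cease_operations), and none forces O(~cease_operations). So cease_operations is neither obligatory nor forbidden under these norms.

Neither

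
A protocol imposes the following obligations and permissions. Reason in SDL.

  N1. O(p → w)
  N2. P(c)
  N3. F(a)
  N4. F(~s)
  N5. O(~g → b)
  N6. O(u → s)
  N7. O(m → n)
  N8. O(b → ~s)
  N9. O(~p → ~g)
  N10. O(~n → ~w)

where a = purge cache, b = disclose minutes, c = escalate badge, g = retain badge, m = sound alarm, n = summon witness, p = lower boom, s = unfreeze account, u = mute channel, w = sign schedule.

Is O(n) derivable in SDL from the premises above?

Yes

Premise 4 is F(~s), i.e. O(s).
Premise 8 is O(b → ~s); contrapositively O(s → ~b). Since O(s) holds, K gives O(~b).
Premise 5 is O(~g → b); contrapositively O(~b → g). Since O(~b) holds, K gives O(g).
The contrapositive of premise 9 (O(~p → ~g)) is O(g → p), and O(g) is already established, so O(p).
Applying K to premise 1 (O(p → w)) and O(p) yields O(w).
Premise 10 is O(~n → ~w); contrapositively O(w → n). Since O(w) holds, K gives O(n).
Premises 2, 3, 6, 7 do not contribute to this derivation.
So O(n) follows.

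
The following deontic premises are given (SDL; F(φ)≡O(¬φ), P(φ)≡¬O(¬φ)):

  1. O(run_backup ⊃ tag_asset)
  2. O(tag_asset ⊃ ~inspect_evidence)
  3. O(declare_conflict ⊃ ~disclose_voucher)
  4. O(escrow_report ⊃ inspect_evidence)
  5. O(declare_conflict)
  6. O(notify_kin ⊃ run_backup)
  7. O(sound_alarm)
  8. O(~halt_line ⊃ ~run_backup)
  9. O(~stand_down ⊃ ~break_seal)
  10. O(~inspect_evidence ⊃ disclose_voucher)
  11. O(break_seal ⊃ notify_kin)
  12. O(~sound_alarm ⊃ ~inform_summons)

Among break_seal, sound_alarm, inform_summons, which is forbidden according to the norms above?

Premise 5 gives O(declare_conflict).
Premise 3 is O(declare_conflict ⊃ ~disclose_voucher); since O(declare_conflict), deontic closure gives O(~disclose_voucher).
Premise 10, O(~inspect_evidence ⊃ disclose_voucher), contraposes to O(~disclose_voucher ⊃ inspect_evidence); with O(~disclose_voucher) we get O(inspect_evidence).
Premise 2, O(tag_asset ⊃ ~inspect_evidence), contraposes to O(inspect_evidence ⊃ ~tag_asset); with O(inspect_evidence) we get O(~tag_asset).
The contrapositive of premise 1 (O(run_backup ⊃ tag_asset)) is O(~tag_asset ⊃ ~run_backup), and O(~tag_asset) is already established, so O(~run_backup).
Premise 6 is O(notify_kin ⊃ run_backup); contrapositively O(~run_backup ⊃ ~notify_kin). Since O(~run_backup) holds, K gives O(~notify_kin).
Premise 11 is O(break_seal ⊃ notify_kin); contrapositively O(~notify_kin ⊃ ~break_seal). Since O(~notify_kin) holds, K gives O(~break_seal).
So O(~break_seal) holds, i.e. break_seal is forbidden. None of the other listed options is forbidden under the premises.

break_seal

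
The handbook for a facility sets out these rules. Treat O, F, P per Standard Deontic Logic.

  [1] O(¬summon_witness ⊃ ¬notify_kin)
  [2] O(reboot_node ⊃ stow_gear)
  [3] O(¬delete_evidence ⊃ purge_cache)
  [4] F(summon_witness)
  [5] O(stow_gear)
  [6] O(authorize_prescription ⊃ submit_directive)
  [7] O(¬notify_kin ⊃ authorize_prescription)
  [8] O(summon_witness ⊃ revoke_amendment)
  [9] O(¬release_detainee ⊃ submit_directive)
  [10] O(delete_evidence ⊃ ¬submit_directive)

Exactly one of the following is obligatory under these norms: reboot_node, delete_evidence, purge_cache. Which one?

purge_cache

Premise 4 is F(summon_witness), i.e. O(¬summon_witness).
Applying K to premise 1 (O(¬summon_witness ⊃ ¬notify_kin)) and O(¬summon_witness) yields O(¬notify_kin).
Premise 7 is O(¬notify_kin ⊃ authorize_prescription); since O(¬notify_kin), deontic closure gives O(authorize_prescription).
With premise 6, O(authorize_prescription ⊃ submit_directive), the K-axiom yields O(submit_directive).
Premise 10 is O(delete_evidence ⊃ ¬submit_directive); contrapositively O(submit_directive ⊃ ¬delete_evidence). Since O(submit_directive) holds, K gives O(¬delete_evidence).
From O(¬delete_evidence) and premise 3, O(¬delete_evidence ⊃ purge_cache), we obtain O(purge_cache).
So O(purge_cache) holds — purge_cache is obligatory. None of the other listed options is made obligatory by any chain of premises.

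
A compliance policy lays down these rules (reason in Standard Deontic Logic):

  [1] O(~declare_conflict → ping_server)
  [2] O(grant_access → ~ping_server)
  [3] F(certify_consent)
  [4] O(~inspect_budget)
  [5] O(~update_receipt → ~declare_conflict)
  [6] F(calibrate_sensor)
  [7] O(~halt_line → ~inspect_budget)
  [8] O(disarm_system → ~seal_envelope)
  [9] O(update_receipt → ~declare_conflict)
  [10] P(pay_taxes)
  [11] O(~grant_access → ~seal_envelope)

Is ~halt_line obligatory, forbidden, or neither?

Premise 7 is O(~halt_line → ~inspect_budget); even if O(~inspect_budget) held, inferring O(~halt_line) would be affirming the consequent — invalid.
No premise or chain of K-axiom applications forces O(~halt_line), and none forces O(halt_line). So ~halt_line is neither obligatory nor forbidden under these norms.

Neither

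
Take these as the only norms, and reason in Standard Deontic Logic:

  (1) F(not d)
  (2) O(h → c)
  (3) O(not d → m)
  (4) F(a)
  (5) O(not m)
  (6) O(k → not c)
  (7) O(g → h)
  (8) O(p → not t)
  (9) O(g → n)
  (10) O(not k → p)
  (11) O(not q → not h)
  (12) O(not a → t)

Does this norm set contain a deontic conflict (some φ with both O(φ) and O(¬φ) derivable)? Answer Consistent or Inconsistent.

Premise 3 is O(not d → m), but O(not d) is not derivable from the premises, so it does not yield O(m).
So O(m) is not derivable, and the apparent clash with O(not m) does not arise.
A world satisfying every obligation exists (e.g. a=false, c=false, d=true, g=false, h=false, k=true, m=false, n=false, p=false, q=false, t=true); no atom is both obligatory and forbidden, so the set is consistent.

Consistent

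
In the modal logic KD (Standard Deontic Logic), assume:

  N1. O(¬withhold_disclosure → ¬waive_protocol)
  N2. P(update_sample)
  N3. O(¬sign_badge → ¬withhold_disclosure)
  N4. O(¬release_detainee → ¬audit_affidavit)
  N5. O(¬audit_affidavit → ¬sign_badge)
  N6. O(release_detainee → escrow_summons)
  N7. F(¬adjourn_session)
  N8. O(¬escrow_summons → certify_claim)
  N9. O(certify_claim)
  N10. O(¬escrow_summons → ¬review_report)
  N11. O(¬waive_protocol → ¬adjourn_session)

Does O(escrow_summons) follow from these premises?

Yes

Premise 7, F(¬adjourn_session), is equivalent to O(adjourn_session).
Premise 11, O(¬waive_protocol → ¬adjourn_session), contraposes to O(adjourn_session → waive_protocol); with O(adjourn_session) we get O(waive_protocol).
Premise 1, O(¬withhold_disclosure → ¬waive_protocol), contraposes to O(waive_protocol → withhold_disclosure); with O(waive_protocol) we get O(withhold_disclosure).
The contrapositive of premise 3 (O(¬sign_badge → ¬withhold_disclosure)) is O(withhold_disclosure → sign_badge), and O(withhold_disclosure) is already established, so O(sign_badge).
Premise 5 is O(¬audit_affidavit → ¬sign_badge); contrapositively O(sign_badge → audit_affidavit). Since O(sign_badge) holds, K gives O(audit_affidavit).
Premise 4, O(¬release_detainee → ¬audit_affidavit), contraposes to O(audit_affidavit → release_detainee); with O(audit_affidavit) we get O(release_detainee).
Premise 6 is O(release_detainee → escrow_summons); since O(release_detainee), deontic closure gives O(escrow_summons).
Premises 2, 8, 9, 10 do not contribute to this derivation.
So O(escrow_summons) follows.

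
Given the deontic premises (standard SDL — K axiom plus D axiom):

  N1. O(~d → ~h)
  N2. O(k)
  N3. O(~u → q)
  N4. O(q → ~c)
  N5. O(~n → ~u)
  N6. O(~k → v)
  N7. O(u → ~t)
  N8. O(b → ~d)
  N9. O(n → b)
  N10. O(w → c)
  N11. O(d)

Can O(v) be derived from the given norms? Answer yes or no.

Premise 6 is O(~k → v), but O(~k) is not derivable from the premises, so it does not yield O(v).
No other premise forces O(v). An ideal world satisfying every premise can still have v false, so O(v) is not derivable.

No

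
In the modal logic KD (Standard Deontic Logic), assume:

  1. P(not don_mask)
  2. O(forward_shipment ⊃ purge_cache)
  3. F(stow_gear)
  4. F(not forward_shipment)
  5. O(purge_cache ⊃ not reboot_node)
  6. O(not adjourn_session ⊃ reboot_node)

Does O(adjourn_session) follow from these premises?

F(not forward_shipment) at premise 4 means O(forward_shipment).
Premise 2 is O(forward_shipment ⊃ purge_cache); since O(forward_shipment), deontic closure gives O(purge_cache).
Premise 5 is O(purge_cache ⊃ not reboot_node); since O(purge_cache), deontic closure gives O(not reboot_node).
Premise 6, O(not adjourn_session ⊃ reboot_node), contraposes to O(not reboot_node ⊃ adjourn_session); with O(not reboot_node) we get O(adjourn_session).
Premises 1, 3 do not contribute to this derivation.
So O(adjourn_session) follows.

Yes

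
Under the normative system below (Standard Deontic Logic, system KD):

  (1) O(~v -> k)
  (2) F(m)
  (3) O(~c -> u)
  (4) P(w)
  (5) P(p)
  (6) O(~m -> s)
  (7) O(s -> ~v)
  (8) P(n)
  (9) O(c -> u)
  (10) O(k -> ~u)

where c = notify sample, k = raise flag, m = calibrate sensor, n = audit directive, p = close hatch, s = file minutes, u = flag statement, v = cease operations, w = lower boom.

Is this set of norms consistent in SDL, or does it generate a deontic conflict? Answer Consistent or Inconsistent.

Inconsistent

Premises 9 and 3 are O(c -> u) and O(~c -> u); every ideal world satisfies c or ~c, so in either case u holds — hence O(u).
The contrapositive of premise 10 (O(k -> ~u)) is O(u -> ~k), and O(u) is already established, so O(~k).
The contrapositive of premise 1 (O(~v -> k)) is O(~k -> v), and O(~k) is already established, so O(v).
Premise 7 is O(s -> ~v); contrapositively O(v -> ~s). Since O(v) holds, K gives O(~s).
Premise 6 is O(~m -> s); contrapositively O(~s -> m). Since O(~s) holds, K gives O(m).
But premise 2, F(m), means O(~m).
We now have both O(m) and O(~m) — m is simultaneously obligatory and forbidden, violating the D-axiom.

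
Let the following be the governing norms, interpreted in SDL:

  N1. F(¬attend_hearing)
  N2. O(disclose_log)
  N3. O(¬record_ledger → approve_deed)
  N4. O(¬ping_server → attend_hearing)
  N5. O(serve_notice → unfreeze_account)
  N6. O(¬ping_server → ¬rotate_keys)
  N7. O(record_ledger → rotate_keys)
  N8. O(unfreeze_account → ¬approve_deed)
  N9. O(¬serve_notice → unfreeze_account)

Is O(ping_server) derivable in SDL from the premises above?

Premises 9 and 5 are O(¬serve_notice → unfreeze_account) and O(serve_notice → unfreeze_account); every ideal world satisfies ¬serve_notice or serve_notice, so in either case unfreeze_account holds — hence O(unfreeze_account).
With premise 8, O(unfreeze_account → ¬approve_deed), the K-axiom yields O(¬approve_deed).
The contrapositive of premise 3 (O(¬record_ledger → approve_deed)) is O(¬approve_deed → record_ledger), and O(¬approve_deed) is already established, so O(record_ledger).
With premise 7, O(record_ledger → rotate_keys), the K-axiom yields O(rotate_keys).
Premise 6 is O(¬ping_server → ¬rotate_keys); contrapositively O(rotate_keys → ping_server). Since O(rotate_keys) holds, K gives O(ping_server).
Premises 1, 2, 4 do not contribute to this derivation.
So O(ping_server) follows.

Yes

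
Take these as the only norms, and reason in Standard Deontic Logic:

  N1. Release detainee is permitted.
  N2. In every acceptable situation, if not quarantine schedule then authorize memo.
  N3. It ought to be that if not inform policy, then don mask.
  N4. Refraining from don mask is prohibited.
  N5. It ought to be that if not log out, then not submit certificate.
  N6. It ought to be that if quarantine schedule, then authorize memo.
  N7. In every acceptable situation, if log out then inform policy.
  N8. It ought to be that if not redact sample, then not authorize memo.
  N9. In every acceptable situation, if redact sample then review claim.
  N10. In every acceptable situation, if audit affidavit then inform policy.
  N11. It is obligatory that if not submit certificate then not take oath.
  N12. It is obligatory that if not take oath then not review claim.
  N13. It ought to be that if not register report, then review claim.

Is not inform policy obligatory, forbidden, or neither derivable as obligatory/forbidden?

By case analysis on quarantine_schedule: premise 6 gives O(quarantine_schedule → authorize_memo) and premise 2 gives O(¬quarantine_schedule → authorize_memo), so O(authorize_memo) either way.
Premise 8 is O(¬redact_sample → ¬authorize_memo); contrapositively O(authorize_memo → redact_sample). Since O(authorize_memo) holds, K gives O(redact_sample).
Premise 9 is O(redact_sample → review_claim); since O(redact_sample), deontic closure gives O(review_claim).
Premise 12 is O(¬take_oath → ¬review_claim); contrapositively O(review_claim → take_oath). Since O(review_claim) holds, K gives O(take_oath).
Premise 11 is O(¬submit_certificate → ¬take_oath); contrapositively O(take_oath → submit_certificate). Since O(take_oath) holds, K gives O(submit_certificate).
Premise 5, O(¬log_out → ¬submit_certificate), contraposes to O(submit_certificate → log_out); with O(submit_certificate) we get O(log_out).
From O(log_out) and premise 7, O(log_out → inform_policy), we obtain O(inform_policy).
Premises 1, 3, 4, 10, 13 do not contribute to this derivation.
Thus O(inform_policy), which is F(¬inform_policy): ¬inform_policy is forbidden.

Forbidden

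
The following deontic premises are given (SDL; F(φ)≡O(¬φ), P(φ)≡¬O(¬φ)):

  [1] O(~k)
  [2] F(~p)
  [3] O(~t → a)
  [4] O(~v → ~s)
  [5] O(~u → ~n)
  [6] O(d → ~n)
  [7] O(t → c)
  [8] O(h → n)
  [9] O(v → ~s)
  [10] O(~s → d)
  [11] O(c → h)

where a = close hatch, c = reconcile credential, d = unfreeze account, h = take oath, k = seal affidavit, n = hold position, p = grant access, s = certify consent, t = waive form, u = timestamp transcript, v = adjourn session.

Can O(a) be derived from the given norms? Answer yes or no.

Yes

Premises 4 and 9 are O(~v → ~s) and O(v → ~s); every ideal world satisfies ~v or v, so in either case ~s holds — hence O(~s).
Applying K to premise 10 (O(~s → d)) and O(~s) yields O(d).
Premise 6 is O(d → ~n); since O(d), deontic closure gives O(~n).
The contrapositive of premise 8 (O(h → n)) is O(~n → ~h), and O(~n) is already established, so O(~h).
The contrapositive of premise 11 (O(c → h)) is O(~h → ~c), and O(~h) is already established, so O(~c).
Premise 7 is O(t → c); contrapositively O(~c → ~t). Since O(~c) holds, K gives O(~t).
With premise 3, O(~t → a), the K-axiom yields O(a).
Premises 1, 2, 5 do not contribute to this derivation.
So O(a) follows.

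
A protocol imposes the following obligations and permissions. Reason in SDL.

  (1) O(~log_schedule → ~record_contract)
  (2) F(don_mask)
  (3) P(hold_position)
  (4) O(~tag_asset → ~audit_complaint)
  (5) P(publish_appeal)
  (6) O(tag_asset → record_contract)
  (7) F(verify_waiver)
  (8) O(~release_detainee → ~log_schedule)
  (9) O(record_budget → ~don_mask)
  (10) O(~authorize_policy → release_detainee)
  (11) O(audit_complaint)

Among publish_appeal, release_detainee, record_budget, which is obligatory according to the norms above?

Premise 11 states O(audit_complaint) outright.
The contrapositive of premise 4 (O(~tag_asset → ~audit_complaint)) is O(audit_complaint → tag_asset), and O(audit_complaint) is already established, so O(tag_asset).
Applying K to premise 6 (O(tag_asset → record_contract)) and O(tag_asset) yields O(record_contract).
The contrapositive of premise 1 (O(~log_schedule → ~record_contract)) is O(record_contract → log_schedule), and O(record_contract) is already established, so O(log_schedule).
Premise 8, O(~release_detainee → ~log_schedule), contraposes to O(log_schedule → release_detainee); with O(log_schedule) we get O(release_detainee).
So O(release_detainee) holds — release_detainee is obligatory. None of the other listed options is made obligatory by any chain of premises.

release_detainee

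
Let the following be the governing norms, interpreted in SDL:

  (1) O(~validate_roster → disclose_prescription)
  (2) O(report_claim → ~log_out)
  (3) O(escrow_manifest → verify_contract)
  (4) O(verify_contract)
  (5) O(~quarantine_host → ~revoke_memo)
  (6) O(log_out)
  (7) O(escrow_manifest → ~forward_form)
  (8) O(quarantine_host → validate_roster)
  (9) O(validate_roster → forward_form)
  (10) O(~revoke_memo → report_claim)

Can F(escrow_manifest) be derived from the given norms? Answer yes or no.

Premise 6 gives O(log_out).
Premise 2 is O(report_claim → ~log_out); contrapositively O(log_out → ~report_claim). Since O(log_out) holds, K gives O(~report_claim).
The contrapositive of premise 10 (O(~revoke_memo → report_claim)) is O(~report_claim → revoke_memo), and O(~report_claim) is already established, so O(revoke_memo).
Premise 5 is O(~quarantine_host → ~revoke_memo); contrapositively O(revoke_memo → quarantine_host). Since O(revoke_memo) holds, K gives O(quarantine_host).
From O(quarantine_host) and premise 8, O(quarantine_host → validate_roster), we obtain O(validate_roster).
With premise 9, O(validate_roster → forward_form), the K-axiom yields O(forward_form).
Premise 7, O(escrow_manifest → ~forward_form), contraposes to O(forward_form → ~escrow_manifest); with O(forward_form) we get O(~escrow_manifest).
Premises 1, 3, 4 do not contribute to this derivation.
So O(~escrow_manifest) holds, i.e. F(escrow_manifest). The claim follows.

Yes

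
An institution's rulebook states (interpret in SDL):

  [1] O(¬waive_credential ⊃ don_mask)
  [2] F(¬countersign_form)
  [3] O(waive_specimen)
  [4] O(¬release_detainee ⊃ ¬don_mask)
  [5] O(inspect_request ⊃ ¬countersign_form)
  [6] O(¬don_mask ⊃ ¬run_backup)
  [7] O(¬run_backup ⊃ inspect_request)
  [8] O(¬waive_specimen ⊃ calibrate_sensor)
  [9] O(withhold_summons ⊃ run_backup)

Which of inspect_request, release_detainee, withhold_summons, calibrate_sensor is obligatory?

release_detainee

F(¬countersign_form) at premise 2 means O(countersign_form).
The contrapositive of premise 5 (O(inspect_request ⊃ ¬countersign_form)) is O(countersign_form ⊃ ¬inspect_request), and O(countersign_form) is already established, so O(¬inspect_request).
The contrapositive of premise 7 (O(¬run_backup ⊃ inspect_request)) is O(¬inspect_request ⊃ run_backup), and O(¬inspect_request) is already established, so O(run_backup).
Premise 6 is O(¬don_mask ⊃ ¬run_backup); contrapositively O(run_backup ⊃ don_mask). Since O(run_backup) holds, K gives O(don_mask).
Premise 4, O(¬release_detainee ⊃ ¬don_mask), contraposes to O(don_mask ⊃ release_detainee); with O(don_mask) we get O(release_detainee).
So O(release_detainee) holds — release_detainee is obligatory. None of the other listed options is made obligatory by any chain of premises.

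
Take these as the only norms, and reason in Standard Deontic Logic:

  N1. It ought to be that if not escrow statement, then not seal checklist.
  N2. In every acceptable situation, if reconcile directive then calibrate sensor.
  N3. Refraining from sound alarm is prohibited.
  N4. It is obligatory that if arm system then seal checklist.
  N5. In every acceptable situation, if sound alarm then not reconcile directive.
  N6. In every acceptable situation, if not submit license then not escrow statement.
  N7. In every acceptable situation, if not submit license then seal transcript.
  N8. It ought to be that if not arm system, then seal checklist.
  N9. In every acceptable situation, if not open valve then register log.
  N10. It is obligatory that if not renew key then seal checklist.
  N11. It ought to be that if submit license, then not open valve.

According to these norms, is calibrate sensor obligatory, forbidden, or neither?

Premise 2 is O(reconcile_directive → calibrate_sensor), but O(reconcile_directive) is not derivable from the premises, so it does not yield O(calibrate_sensor).
No premise or chain of K-axiom applications forces O(calibrate_sensor), and none forces O(¬calibrate_sensor). So calibrate_sensor is neither obligatory nor forbidden under these norms.

Neither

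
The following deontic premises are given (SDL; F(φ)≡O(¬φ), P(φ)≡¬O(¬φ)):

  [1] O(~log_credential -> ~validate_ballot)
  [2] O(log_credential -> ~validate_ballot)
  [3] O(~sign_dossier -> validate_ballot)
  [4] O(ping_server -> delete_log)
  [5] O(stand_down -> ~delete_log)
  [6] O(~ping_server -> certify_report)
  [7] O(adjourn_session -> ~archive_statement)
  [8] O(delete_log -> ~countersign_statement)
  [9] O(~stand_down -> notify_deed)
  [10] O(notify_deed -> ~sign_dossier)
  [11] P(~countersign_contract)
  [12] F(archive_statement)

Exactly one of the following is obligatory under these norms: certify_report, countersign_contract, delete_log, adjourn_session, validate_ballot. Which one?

Premises 2 and 1 cover both cases: O(log_credential -> ~validate_ballot) and O(~log_credential -> ~validate_ballot). Since log_credential ∨ ~log_credential is a tautology, O(~validate_ballot) follows.
Premise 3 is O(~sign_dossier -> validate_ballot); contrapositively O(~validate_ballot -> sign_dossier). Since O(~validate_ballot) holds, K gives O(sign_dossier).
Premise 10 is O(notify_deed -> ~sign_dossier); contrapositively O(sign_dossier -> ~notify_deed). Since O(sign_dossier) holds, K gives O(~notify_deed).
The contrapositive of premise 9 (O(~stand_down -> notify_deed)) is O(~notify_deed -> stand_down), and O(~notify_deed) is already established, so O(stand_down).
With premise 5, O(stand_down -> ~delete_log), the K-axiom yields O(~delete_log).
The contrapositive of premise 4 (O(ping_server -> delete_log)) is O(~delete_log -> ~ping_server), and O(~delete_log) is already established, so O(~ping_server).
With premise 6, O(~ping_server -> certify_report), the K-axiom yields O(certify_report).
So O(certify_report) holds — certify_report is obligatory. None of the other listed options is made obligatory by any chain of premises.

certify_report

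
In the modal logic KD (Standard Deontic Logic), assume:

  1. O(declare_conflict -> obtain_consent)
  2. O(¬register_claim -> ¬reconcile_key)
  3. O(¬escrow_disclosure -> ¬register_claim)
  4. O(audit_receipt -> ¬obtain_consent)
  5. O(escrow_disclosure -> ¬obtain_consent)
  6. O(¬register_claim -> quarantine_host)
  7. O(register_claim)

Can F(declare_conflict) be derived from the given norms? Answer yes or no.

Yes

Premise 7 gives O(register_claim).
Premise 3 is O(¬escrow_disclosure -> ¬register_claim); contrapositively O(register_claim -> escrow_disclosure). Since O(register_claim) holds, K gives O(escrow_disclosure).
From O(escrow_disclosure) and premise 5, O(escrow_disclosure -> ¬obtain_consent), we obtain O(¬obtain_consent).
Premise 1 is O(declare_conflict -> obtain_consent); contrapositively O(¬obtain_consent -> ¬declare_conflict). Since O(¬obtain_consent) holds, K gives O(¬declare_conflict).
Premises 2, 4, 6 do not contribute to this derivation.
So O(¬declare_conflict) holds, i.e. F(declare_conflict). The claim follows.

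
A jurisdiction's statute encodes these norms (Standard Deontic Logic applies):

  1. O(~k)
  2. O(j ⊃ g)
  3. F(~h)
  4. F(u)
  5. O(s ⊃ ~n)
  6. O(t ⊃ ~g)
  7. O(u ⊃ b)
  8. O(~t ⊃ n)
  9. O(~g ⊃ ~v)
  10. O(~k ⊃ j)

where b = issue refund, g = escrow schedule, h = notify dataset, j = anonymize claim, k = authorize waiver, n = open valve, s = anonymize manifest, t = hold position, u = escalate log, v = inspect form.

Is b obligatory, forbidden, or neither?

Neither

Premise 7 is O(u ⊃ b), but O(u) is not derivable from the premises, so it does not yield O(b).
No premise or chain of K-axiom applications forces O(b), and none forces O(~b). So b is neither obligatory nor forbidden under these norms.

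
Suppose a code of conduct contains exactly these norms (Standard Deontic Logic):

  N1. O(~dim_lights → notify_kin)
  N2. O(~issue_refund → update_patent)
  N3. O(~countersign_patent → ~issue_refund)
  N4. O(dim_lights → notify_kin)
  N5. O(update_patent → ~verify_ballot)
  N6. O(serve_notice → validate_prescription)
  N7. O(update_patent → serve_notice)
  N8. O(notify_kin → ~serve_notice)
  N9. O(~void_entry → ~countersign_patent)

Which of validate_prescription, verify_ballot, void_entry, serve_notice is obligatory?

void_entry

Premises 1 and 4 cover both cases: O(~dim_lights → notify_kin) and O(dim_lights → notify_kin). Since ~dim_lights ∨ dim_lights is a tautology, O(notify_kin) follows.
Applying K to premise 8 (O(notify_kin → ~serve_notice)) and O(notify_kin) yields O(~serve_notice).
Premise 7 is O(update_patent → serve_notice); contrapositively O(~serve_notice → ~update_patent). Since O(~serve_notice) holds, K gives O(~update_patent).
Premise 2 is O(~issue_refund → update_patent); contrapositively O(~update_patent → issue_refund). Since O(~update_patent) holds, K gives O(issue_refund).
Premise 3, O(~countersign_patent → ~issue_refund), contraposes to O(issue_refund → countersign_patent); with O(issue_refund) we get O(countersign_patent).
The contrapositive of premise 9 (O(~void_entry → ~countersign_patent)) is O(countersign_patent → void_entry), and O(countersign_patent) is already established, so O(void_entry).
So O(void_entry) holds — void_entry is obligatory. None of the other listed options is made obligatory by any chain of premises.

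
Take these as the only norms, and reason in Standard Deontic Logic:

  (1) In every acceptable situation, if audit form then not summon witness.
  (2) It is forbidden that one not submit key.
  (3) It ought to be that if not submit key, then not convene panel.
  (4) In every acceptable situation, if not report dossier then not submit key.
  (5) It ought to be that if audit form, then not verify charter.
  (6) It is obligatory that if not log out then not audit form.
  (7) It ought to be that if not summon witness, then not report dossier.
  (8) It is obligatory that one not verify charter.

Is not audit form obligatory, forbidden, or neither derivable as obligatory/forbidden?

Premise 2 is F(¬submit_key), i.e. O(submit_key).
Premise 4, O(¬report_dossier → ¬submit_key), contraposes to O(submit_key → report_dossier); with O(submit_key) we get O(report_dossier).
The contrapositive of premise 7 (O(¬summon_witness → ¬report_dossier)) is O(report_dossier → summon_witness), and O(report_dossier) is already established, so O(summon_witness).
Premise 1, O(audit_form → ¬summon_witness), contraposes to O(summon_witness → ¬audit_form); with O(summon_witness) we get O(¬audit_form).
Premises 3, 5, 6, 8 do not contribute to this derivation.
Hence ¬audit_form is obligatory.

Obligatory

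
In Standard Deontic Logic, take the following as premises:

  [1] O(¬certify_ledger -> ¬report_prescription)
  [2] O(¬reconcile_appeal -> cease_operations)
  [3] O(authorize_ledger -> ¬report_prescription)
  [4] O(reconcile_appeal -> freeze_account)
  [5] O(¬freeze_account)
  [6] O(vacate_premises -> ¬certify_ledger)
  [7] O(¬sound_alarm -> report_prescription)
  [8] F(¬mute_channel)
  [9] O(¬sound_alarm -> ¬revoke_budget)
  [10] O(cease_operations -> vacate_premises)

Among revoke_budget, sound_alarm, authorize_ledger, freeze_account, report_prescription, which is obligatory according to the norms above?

Premise 5 states O(¬freeze_account) outright.
Premise 4, O(reconcile_appeal -> freeze_account), contraposes to O(¬freeze_account -> ¬reconcile_appeal); with O(¬freeze_account) we get O(¬reconcile_appeal).
From O(¬reconcile_appeal) and premise 2, O(¬reconcile_appeal -> cease_operations), we obtain O(cease_operations).
From O(cease_operations) and premise 10, O(cease_operations -> vacate_premises), we obtain O(vacate_premises).
Applying K to premise 6 (O(vacate_premises -> ¬certify_ledger)) and O(vacate_premises) yields O(¬certify_ledger).
Applying K to premise 1 (O(¬certify_ledger -> ¬report_prescription)) and O(¬certify_ledger) yields O(¬report_prescription).
Premise 7, O(¬sound_alarm -> report_prescription), contraposes to O(¬report_prescription -> sound_alarm); with O(¬report_prescription) we get O(sound_alarm).
So O(sound_alarm) holds — sound_alarm is obligatory. None of the other listed options is made obligatory by any chain of premises.

sound_alarm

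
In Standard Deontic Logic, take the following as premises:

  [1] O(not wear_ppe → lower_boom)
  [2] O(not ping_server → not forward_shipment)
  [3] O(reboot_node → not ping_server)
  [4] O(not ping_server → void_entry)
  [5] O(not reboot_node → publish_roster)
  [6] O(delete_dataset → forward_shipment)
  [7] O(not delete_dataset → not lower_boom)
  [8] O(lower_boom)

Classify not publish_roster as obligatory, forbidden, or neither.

Forbidden

Premise 8 states O(lower_boom) outright.
The contrapositive of premise 7 (O(not delete_dataset → not lower_boom)) is O(lower_boom → delete_dataset), and O(lower_boom) is already established, so O(delete_dataset).
With premise 6, O(delete_dataset → forward_shipment), the K-axiom yields O(forward_shipment).
The contrapositive of premise 2 (O(not ping_server → not forward_shipment)) is O(forward_shipment → ping_server), and O(forward_shipment) is already established, so O(ping_server).
The contrapositive of premise 3 (O(reboot_node → not ping_server)) is O(ping_server → not reboot_node), and O(ping_server) is already established, so O(not reboot_node).
Applying K to premise 5 (O(not reboot_node → publish_roster)) and O(not reboot_node) yields O(publish_roster).
Premises 1, 4 do not contribute to this derivation.
Thus O(publish_roster), which is F(not publish_roster): not publish_roster is forbidden.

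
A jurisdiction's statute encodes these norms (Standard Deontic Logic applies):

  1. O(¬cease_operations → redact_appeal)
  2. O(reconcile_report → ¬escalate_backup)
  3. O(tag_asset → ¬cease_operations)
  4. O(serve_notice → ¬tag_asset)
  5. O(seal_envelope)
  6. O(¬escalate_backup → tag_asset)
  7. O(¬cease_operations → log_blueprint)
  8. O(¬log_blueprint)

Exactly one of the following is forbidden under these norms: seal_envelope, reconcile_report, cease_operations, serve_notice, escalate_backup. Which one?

From premise 8 we have O(¬log_blueprint).
The contrapositive of premise 7 (O(¬cease_operations → log_blueprint)) is O(¬log_blueprint → cease_operations), and O(¬log_blueprint) is already established, so O(cease_operations).
Premise 3 is O(tag_asset → ¬cease_operations); contrapositively O(cease_operations → ¬tag_asset). Since O(cease_operations) holds, K gives O(¬tag_asset).
Premise 6, O(¬escalate_backup → tag_asset), contraposes to O(¬tag_asset → escalate_backup); with O(¬tag_asset) we get O(escalate_backup).
Premise 2, O(reconcile_report → ¬escalate_backup), contraposes to O(escalate_backup → ¬reconcile_report); with O(escalate_backup) we get O(¬reconcile_report).
So O(¬reconcile_report) holds, i.e. reconcile_report is forbidden. None of the other listed options is forbidden under the premises.

reconcile_report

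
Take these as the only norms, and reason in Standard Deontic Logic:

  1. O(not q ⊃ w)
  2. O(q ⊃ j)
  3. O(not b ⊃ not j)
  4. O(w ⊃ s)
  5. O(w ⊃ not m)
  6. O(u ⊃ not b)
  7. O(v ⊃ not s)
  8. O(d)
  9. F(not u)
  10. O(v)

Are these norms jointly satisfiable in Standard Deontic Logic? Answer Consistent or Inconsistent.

Inconsistent

Premise 10 states O(v) outright.
Applying K to premise 7 (O(v ⊃ not s)) and O(v) yields O(not s).
Premise 4 is O(w ⊃ s); contrapositively O(not s ⊃ not w). Since O(not s) holds, K gives O(not w).
The contrapositive of premise 1 (O(not q ⊃ w)) is O(not w ⊃ q), and O(not w) is already established, so O(q).
From O(q) and premise 2, O(q ⊃ j), we obtain O(j).
Premise 3 is O(not b ⊃ not j); contrapositively O(j ⊃ b). Since O(j) holds, K gives O(b).
Premise 6 is O(u ⊃ not b); contrapositively O(b ⊃ not u). Since O(b) holds, K gives O(not u).
However, F(not u) at premise 9 amounts to O(u).
We now have both O(not u) and O(u) — u is simultaneously obligatory and forbidden, violating the D-axiom.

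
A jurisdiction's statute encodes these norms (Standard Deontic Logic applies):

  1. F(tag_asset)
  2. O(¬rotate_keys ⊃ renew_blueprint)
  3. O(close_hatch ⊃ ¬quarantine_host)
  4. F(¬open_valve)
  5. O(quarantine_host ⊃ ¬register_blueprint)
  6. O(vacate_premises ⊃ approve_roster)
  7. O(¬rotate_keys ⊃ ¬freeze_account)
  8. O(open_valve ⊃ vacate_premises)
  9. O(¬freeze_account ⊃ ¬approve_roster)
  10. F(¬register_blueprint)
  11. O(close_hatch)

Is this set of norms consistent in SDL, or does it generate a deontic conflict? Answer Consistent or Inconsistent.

Consistent

Premise 5 is O(quarantine_host ⊃ ¬register_blueprint), but O(quarantine_host) is not derivable from the premises, so it does not yield O(¬register_blueprint).
So O(¬register_blueprint) is not derivable, and the apparent clash with O(register_blueprint) does not arise.
A world satisfying every obligation exists (e.g. approve_roster=true, close_hatch=true, freeze_account=true, open_valve=true, quarantine_host=false, register_blueprint=true, renew_blueprint=false, rotate_keys=true, tag_asset=false, vacate_premises=true); no atom is both obligatory and forbidden, so the set is consistent.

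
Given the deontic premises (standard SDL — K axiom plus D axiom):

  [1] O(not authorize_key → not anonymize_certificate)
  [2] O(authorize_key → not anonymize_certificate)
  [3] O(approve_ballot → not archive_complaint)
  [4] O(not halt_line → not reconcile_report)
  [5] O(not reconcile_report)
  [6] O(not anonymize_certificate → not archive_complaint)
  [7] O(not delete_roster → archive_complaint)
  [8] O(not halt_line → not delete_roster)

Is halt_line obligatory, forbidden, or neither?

By case analysis on not authorize_key: premise 1 gives O(not authorize_key → not anonymize_certificate) and premise 2 gives O(authorize_key → not anonymize_certificate), so O(not anonymize_certificate) either way.
Applying K to premise 6 (O(not anonymize_certificate → not archive_complaint)) and O(not anonymize_certificate) yields O(not archive_complaint).
Premise 7, O(not delete_roster → archive_complaint), contraposes to O(not archive_complaint → delete_roster); with O(not archive_complaint) we get O(delete_roster).
The contrapositive of premise 8 (O(not halt_line → not delete_roster)) is O(delete_roster → halt_line), and O(delete_roster) is already established, so O(halt_line).
Premises 3, 4, 5 do not contribute to this derivation.
Hence halt_line is obligatory.

Obligatory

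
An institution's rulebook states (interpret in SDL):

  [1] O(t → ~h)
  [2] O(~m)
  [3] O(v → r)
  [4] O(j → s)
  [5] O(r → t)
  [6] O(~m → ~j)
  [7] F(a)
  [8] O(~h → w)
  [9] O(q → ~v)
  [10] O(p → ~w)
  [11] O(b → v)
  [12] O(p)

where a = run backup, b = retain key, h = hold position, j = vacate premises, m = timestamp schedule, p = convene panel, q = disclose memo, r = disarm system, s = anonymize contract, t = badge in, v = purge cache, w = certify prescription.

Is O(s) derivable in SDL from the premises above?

No

Premise 4 is O(j → s), but O(j) is not derivable from the premises, so it does not yield O(s).
No other premise forces O(s). An ideal world satisfying every premise can still have s false, so O(s) is not derivable.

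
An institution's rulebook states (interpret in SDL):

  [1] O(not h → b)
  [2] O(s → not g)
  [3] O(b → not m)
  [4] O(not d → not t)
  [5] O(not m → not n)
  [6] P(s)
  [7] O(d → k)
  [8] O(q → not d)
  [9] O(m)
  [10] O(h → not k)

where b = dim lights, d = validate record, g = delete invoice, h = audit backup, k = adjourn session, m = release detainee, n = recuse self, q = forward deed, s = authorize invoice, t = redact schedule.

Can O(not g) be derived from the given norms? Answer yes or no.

Premise 2 is O(s → not g), but O(s) is not derivable from the premises (the permission P(s) asserts only not O(not s), not O(s)), so it does not yield O(not g).
No other premise forces O(not g). An ideal world satisfying every premise can still have not g false, so O(not g) is not derivable.

No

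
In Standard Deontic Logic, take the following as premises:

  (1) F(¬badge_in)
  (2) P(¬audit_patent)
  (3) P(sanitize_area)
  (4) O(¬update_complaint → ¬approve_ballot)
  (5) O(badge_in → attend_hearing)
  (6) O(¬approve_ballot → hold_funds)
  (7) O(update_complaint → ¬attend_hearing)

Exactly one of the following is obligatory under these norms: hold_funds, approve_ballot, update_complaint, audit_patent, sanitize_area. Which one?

Premise 1, F(¬badge_in), is equivalent to O(badge_in).
Premise 5 is O(badge_in → attend_hearing); since O(badge_in), deontic closure gives O(attend_hearing).
The contrapositive of premise 7 (O(update_complaint → ¬attend_hearing)) is O(attend_hearing → ¬update_complaint), and O(attend_hearing) is already established, so O(¬update_complaint).
Applying K to premise 4 (O(¬update_complaint → ¬approve_ballot)) and O(¬update_complaint) yields O(¬approve_ballot).
Premise 6 is O(¬approve_ballot → hold_funds); since O(¬approve_ballot), deontic closure gives O(hold_funds).
So O(hold_funds) holds — hold_funds is obligatory. None of the other listed options is made obligatory by any chain of premises.

hold_funds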